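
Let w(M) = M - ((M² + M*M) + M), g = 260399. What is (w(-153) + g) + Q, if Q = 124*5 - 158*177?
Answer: 186235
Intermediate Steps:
w(M) = -2*M² (w(M) = M - ((M² + M²) + M) = M - (2*M² + M) = M - (M + 2*M²) = M + (-M - 2*M²) = -2*M²)
Q = -27346 (Q = 620 - 27966 = -27346)
(w(-153) + g) + Q = (-2*(-153)² + 260399) - 27346 = (-2*23409 + 260399) - 27346 = (-46818 + 260399) - 27346 = 213581 - 27346 = 186235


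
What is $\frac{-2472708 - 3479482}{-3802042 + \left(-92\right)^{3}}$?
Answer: $\frac{595219}{458073} \approx 1.2994$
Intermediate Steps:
$\frac{-2472708 - 3479482}{-3802042 + \left(-92\right)^{3}} = - \frac{5952190}{-3802042 - 778688} = - \frac{5952190}{-4580730} = \left(-5952190\right) \left(- \frac{1}{4580730}\right) = \frac{595219}{458073}$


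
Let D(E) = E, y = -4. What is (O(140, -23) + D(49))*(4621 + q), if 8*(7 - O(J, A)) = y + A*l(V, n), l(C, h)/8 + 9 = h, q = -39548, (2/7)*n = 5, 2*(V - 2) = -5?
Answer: -8801604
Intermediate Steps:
V = -½ (V = 2 + (½)*(-5) = 2 - 5/2 = -½ ≈ -0.50000)
n = 35/2 (n = (7/2)*5 = 35/2 ≈ 17.500)
l(C, h) = -72 + 8*h
O(J, A) = 15/2 - 17*A/2 (O(J, A) = 7 - (-4 + A*(-72 + 8*(35/2)))/8 = 7 - (-4 + A*(-72 + 140))/8 = 7 - (-4 + A*68)/8 = 7 - (-4 + 68*A)/8 = 7 + (½ - 17*A/2) = 15/2 - 17*A/2)
(O(140, -23) + D(49))*(4621 + q) = ((15/2 - 17/2*(-23)) + 49)*(4621 - 39548) = ((15/2 + 391/2) + 49)*(-34927) = (203 + 49)*(-34927) = 252*(-34927) = -8801604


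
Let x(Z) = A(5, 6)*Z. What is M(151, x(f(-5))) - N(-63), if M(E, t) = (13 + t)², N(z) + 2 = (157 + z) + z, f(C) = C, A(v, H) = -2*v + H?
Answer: 1060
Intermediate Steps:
A(v, H) = H - 2*v
N(z) = 155 + 2*z (N(z) = -2 + ((157 + z) + z) = -2 + (157 + 2*z) = 155 + 2*z)
x(Z) = -4*Z (x(Z) = (6 - 2*5)*Z = (6 - 10)*Z = -4*Z)
M(151, x(f(-5))) - N(-63) = (13 - 4*(-5))² - (155 + 2*(-63)) = (13 + 20)² - (155 - 126) = 33² - 1*29 = 1089 - 29 = 1060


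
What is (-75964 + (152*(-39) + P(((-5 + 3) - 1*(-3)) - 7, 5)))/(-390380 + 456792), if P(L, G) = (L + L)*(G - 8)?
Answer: -20464/16603 ≈ -1.2325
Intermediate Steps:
P(L, G) = 2*L*(-8 + G) (P(L, G) = (2*L)*(-8 + G) = 2*L*(-8 + G))
(-75964 + (152*(-39) + P(((-5 + 3) - 1*(-3)) - 7, 5)))/(-390380 + 456792) = (-75964 + (152*(-39) + 2*(((-5 + 3) - 1*(-3)) - 7)*(-8 + 5)))/(-390380 + 456792) = (-75964 + (-5928 + 2*((-2 + 3) - 7)*(-3)))/66412 = (-75964 + (-5928 + 2*(1 - 7)*(-3)))*(1/66412) = (-75964 + (-5928 + 2*(-6)*(-3)))*(1/66412) = (-75964 + (-5928 + 36))*(1/66412) = (-75964 - 5892)*(1/66412) = -81856*1/66412 = -20464/16603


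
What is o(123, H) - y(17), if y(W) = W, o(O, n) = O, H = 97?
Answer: 106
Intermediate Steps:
o(123, H) - y(17) = 123 - 1*17 = 123 - 17 = 106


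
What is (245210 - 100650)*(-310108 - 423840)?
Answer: -106099522880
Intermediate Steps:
(245210 - 100650)*(-310108 - 423840) = 144560*(-733948) = -106099522880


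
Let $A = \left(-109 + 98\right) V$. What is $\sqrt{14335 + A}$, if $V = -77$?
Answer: $\sqrt{15182} \approx 123.22$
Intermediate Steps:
$A = 847$ ($A = \left(-109 + 98\right) \left(-77\right) = \left(-11\right) \left(-77\right) = 847$)
$\sqrt{14335 + A} = \sqrt{14335 + 847} = \sqrt{15182}$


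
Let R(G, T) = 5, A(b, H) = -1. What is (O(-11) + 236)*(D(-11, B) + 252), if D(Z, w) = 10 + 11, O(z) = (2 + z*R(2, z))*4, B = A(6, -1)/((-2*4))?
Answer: 6552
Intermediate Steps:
B = ⅛ (B = -1/((-2*4)) = -1/(-8) = -1*(-⅛) = ⅛ ≈ 0.12500)
O(z) = 8 + 20*z (O(z) = (2 + z*5)*4 = (2 + 5*z)*4 = 8 + 20*z)
D(Z, w) = 21
(O(-11) + 236)*(D(-11, B) + 252) = ((8 + 20*(-11)) + 236)*(21 + 252) = ((8 - 220) + 236)*273 = (-212 + 236)*273 = 24*273 = 6552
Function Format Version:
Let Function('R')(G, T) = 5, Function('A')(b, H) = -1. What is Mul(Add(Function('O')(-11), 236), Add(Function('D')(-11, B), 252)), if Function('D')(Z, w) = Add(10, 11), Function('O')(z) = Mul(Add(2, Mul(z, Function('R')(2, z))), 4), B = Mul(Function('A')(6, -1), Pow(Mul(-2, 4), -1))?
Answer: 6552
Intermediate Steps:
B = Rational(1, 8) (B = Mul(-1, Pow(Mul(-2, 4), -1)) = Mul(-1, Pow(-8, -1)) = Mul(-1, Rational(-1, 8)) = Rational(1, 8) ≈ 0.12500)
Function('O')(z) = Add(8, Mul(20, z)) (Function('O')(z) = Mul(Add(2, Mul(z, 5)), 4) = Mul(Add(2, Mul(5, z)), 4) = Add(8, Mul(20, z)))
Function('D')(Z, w) = 21
Mul(Add(Function('O')(-11), 236), Add(Function('D')(-11, B), 252)) = Mul(Add(Add(8, Mul(20, -11)), 236), Add(21, 252)) = Mul(Add(Add(8, -220), 236), 273) = Mul(Add(-212, 236), 273) = Mul(24, 273) = 6552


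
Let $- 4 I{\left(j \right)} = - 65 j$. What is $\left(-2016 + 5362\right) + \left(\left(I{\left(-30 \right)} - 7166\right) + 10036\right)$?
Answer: $\frac{11457}{2} \approx 5728.5$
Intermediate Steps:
$I{\left(j \right)} = \frac{65 j}{4}$ ($I{\left(j \right)} = - \frac{\left(-65\right) j}{4} = \frac{65 j}{4}$)
$\left(-2016 + 5362\right) + \left(\left(I{\left(-30 \right)} - 7166\right) + 10036\right) = \left(-2016 + 5362\right) + \left(\left(\frac{65}{4} \left(-30\right) - 7166\right) + 10036\right) = 3346 + \left(\left(- \frac{975}{2} - 7166\right) + 10036\right) = 3346 + \left(- \frac{15307}{2} + 10036\right) = 3346 + \frac{4765}{2} = \frac{11457}{2}$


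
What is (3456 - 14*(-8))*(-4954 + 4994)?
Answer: 142720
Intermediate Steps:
(3456 - 14*(-8))*(-4954 + 4994) = (3456 + 112)*40 = 3568*40 = 142720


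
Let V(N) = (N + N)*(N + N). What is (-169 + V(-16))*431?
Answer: 368505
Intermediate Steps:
V(N) = 4*N² (V(N) = (2*N)*(2*N) = 4*N²)
(-169 + V(-16))*431 = (-169 + 4*(-16)²)*431 = (-169 + 4*256)*431 = (-169 + 1024)*431 = 855*431 = 368505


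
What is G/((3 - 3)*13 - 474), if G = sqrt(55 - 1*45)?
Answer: -sqrt(10)/474 ≈ -0.0066715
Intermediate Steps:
G = sqrt(10) (G = sqrt(55 - 45) = sqrt(10) ≈ 3.1623)
G/((3 - 3)*13 - 474) = sqrt(10)/((3 - 3)*13 - 474) = sqrt(10)/(0*13 - 474) = sqrt(10)/(0 - 474) = sqrt(10)/(-474) = -sqrt(10)/474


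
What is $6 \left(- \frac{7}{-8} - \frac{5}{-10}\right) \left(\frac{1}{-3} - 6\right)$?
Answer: $- \frac{209}{4} \approx -52.25$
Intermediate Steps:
$6 \left(- \frac{7}{-8} - \frac{5}{-10}\right) \left(\frac{1}{-3} - 6\right) = 6 \left(\left(-7\right) \left(- \frac{1}{8}\right) - - \frac{1}{2}\right) \left(- \frac{1}{3} - 6\right) = 6 \left(\frac{7}{8} + \frac{1}{2}\right) \left(- \frac{19}{3}\right) = 6 \cdot \frac{11}{8} \left(- \frac{19}{3}\right) = \frac{33}{4} \left(- \frac{19}{3}\right) = - \frac{209}{4}$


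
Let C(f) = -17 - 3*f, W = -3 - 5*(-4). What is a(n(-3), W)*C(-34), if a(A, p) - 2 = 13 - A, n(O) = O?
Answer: 1530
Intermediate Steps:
W = 17 (W = -3 + 20 = 17)
a(A, p) = 15 - A (a(A, p) = 2 + (13 - A) = 15 - A)
a(n(-3), W)*C(-34) = (15 - 1*(-3))*(-17 - 3*(-34)) = (15 + 3)*(-17 + 102) = 18*85 = 1530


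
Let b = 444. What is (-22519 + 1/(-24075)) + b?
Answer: -531455626/24075 ≈ -22075.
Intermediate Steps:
(-22519 + 1/(-24075)) + b = (-22519 + 1/(-24075)) + 444 = (-22519 - 1/24075) + 444 = -542144926/24075 + 444 = -531455626/24075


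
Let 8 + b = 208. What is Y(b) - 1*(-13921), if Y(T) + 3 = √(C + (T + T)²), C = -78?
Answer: 13918 + √159922 ≈ 14318.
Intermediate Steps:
b = 200 (b = -8 + 208 = 200)
Y(T) = -3 + √(-78 + 4*T²) (Y(T) = -3 + √(-78 + (T + T)²) = -3 + √(-78 + (2*T)²) = -3 + √(-78 + 4*T²))
Y(b) - 1*(-13921) = (-3 + √(-78 + 4*200²)) - 1*(-13921) = (-3 + √(-78 + 4*40000)) + 13921 = (-3 + √(-78 + 160000)) + 13921 = (-3 + √159922) + 13921 = 13918 + √159922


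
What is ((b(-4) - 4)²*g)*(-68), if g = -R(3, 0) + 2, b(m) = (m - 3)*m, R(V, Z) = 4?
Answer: 78336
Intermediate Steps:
b(m) = m*(-3 + m) (b(m) = (-3 + m)*m = m*(-3 + m))
g = -2 (g = -1*4 + 2 = -4 + 2 = -2)
((b(-4) - 4)²*g)*(-68) = ((-4*(-3 - 4) - 4)²*(-2))*(-68) = ((-4*(-7) - 4)²*(-2))*(-68) = ((28 - 4)²*(-2))*(-68) = (24²*(-2))*(-68) = (576*(-2))*(-68) = -1152*(-68) = 78336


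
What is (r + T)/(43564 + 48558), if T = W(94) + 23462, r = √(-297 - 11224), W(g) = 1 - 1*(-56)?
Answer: 23519/92122 + I*√11521/92122 ≈ 0.2553 + 0.0011651*I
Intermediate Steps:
W(g) = 57 (W(g) = 1 + 56 = 57)
r = I*√11521 (r = √(-11521) = I*√11521 ≈ 107.34*I)
T = 23519 (T = 57 + 23462 = 23519)
(r + T)/(43564 + 48558) = (I*√11521 + 23519)/(43564 + 48558) = (23519 + I*√11521)/92122 = (23519 + I*√11521)*(1/92122) = 23519/92122 + I*√11521/92122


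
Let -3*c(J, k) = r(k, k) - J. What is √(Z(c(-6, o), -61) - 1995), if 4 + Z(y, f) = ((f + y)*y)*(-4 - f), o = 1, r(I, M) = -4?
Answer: √3099/3 ≈ 18.556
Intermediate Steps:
c(J, k) = 4/3 + J/3 (c(J, k) = -(-4 - J)/3 = 4/3 + J/3)
Z(y, f) = -4 + y*(-4 - f)*(f + y) (Z(y, f) = -4 + ((f + y)*y)*(-4 - f) = -4 + (y*(f + y))*(-4 - f) = -4 + y*(-4 - f)*(f + y))
√(Z(c(-6, o), -61) - 1995) = √((-4 - 4*(4/3 + (⅓)*(-6))² - 1*(-61)*(4/3 + (⅓)*(-6))² - 1*(4/3 + (⅓)*(-6))*(-61)² - 4*(-61)*(4/3 + (⅓)*(-6))) - 1995) = √((-4 - 4*(4/3 - 2)² - 1*(-61)*(4/3 - 2)² - 1*(4/3 - 2)*3721 - 4*(-61)*(4/3 - 2)) - 1995) = √((-4 - 4*(-⅔)² - 1*(-61)*(-⅔)² - 1*(-⅔)*3721 - 4*(-61)*(-⅔)) - 1995) = √((-4 - 4*4/9 - 1*(-61)*4/9 + 7442/3 - 488/3) - 1995) = √((-4 - 16/9 + 244/9 + 7442/3 - 488/3) - 1995) = √(7018/3 - 1995) = √(1033/3) = √3099/3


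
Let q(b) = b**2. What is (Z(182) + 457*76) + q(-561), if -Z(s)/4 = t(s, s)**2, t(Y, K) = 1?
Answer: 349449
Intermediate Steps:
Z(s) = -4 (Z(s) = -4*1**2 = -4*1 = -4)
(Z(182) + 457*76) + q(-561) = (-4 + 457*76) + (-561)**2 = (-4 + 34732) + 314721 = 34728 + 314721 = 349449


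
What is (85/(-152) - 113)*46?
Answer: -397003/76 ≈ -5223.7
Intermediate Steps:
(85/(-152) - 113)*46 = (85*(-1/152) - 113)*46 = (-85/152 - 113)*46 = -17261/152*46 = -397003/76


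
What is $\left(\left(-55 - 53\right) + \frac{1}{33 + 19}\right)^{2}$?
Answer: $\frac{31528225}{2704} \approx 11660.0$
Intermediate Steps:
$\left(\left(-55 - 53\right) + \frac{1}{33 + 19}\right)^{2} = \left(-108 + \frac{1}{52}\right)^{2} = \left(- \frac{5615}{52}\right)^{2} = \frac{31528225}{2704}$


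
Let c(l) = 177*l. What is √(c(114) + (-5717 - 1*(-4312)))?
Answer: √18773 ≈ 137.01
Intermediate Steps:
√(c(114) + (-5717 - 1*(-4312))) = √(177*114 + (-5717 - 1*(-4312))) = √(20178 + (-5717 + 4312)) = √(20178 - 1405) = √18773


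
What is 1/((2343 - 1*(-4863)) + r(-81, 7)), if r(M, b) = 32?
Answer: 1/7238 ≈ 0.00013816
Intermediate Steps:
1/((2343 - 1*(-4863)) + r(-81, 7)) = 1/((2343 - 1*(-4863)) + 32) = 1/((2343 + 4863) + 32) = 1/(7206 + 32) = 1/7238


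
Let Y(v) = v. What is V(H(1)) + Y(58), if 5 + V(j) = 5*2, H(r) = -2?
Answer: 63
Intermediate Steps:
V(j) = 5 (V(j) = -5 + 5*2 = -5 + 10 = 5)
V(H(1)) + Y(58) = 5 + 58 = 63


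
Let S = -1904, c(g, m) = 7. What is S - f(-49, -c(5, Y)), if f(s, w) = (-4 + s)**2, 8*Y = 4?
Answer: -4713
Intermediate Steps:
Y = 1/2 (Y = (1/8)*4 = 1/2 ≈ 0.50000)
S - f(-49, -c(5, Y)) = -1904 - (-4 - 49)**2 = -1904 - 1*(-53)**2 = -1904 - 1*2809 = -1904 - 2809 = -4713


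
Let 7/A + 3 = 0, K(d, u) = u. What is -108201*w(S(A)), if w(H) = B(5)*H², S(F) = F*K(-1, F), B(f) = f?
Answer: -432984335/27 ≈ -1.6036e+7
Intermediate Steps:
A = -7/3 (A = 7/(-3 + 0) = 7/(-3) = 7*(-⅓) = -7/3 ≈ -2.3333)
S(F) = F² (S(F) = F*F = F²)
w(H) = 5*H²
-108201*w(S(A)) = -541005*((-7/3)²)² = -541005*(49/9)² = -541005*2401/81 = -108201*12005/81 = -432984335/27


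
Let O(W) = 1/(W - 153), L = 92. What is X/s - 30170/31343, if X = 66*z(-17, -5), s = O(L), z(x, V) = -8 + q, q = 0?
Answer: 1009465174/31343 ≈ 32207.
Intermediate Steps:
O(W) = 1/(-153 + W)
z(x, V) = -8 (z(x, V) = -8 + 0 = -8)
s = -1/61 (s = 1/(-153 + 92) = 1/(-61) = -1/61 ≈ -0.016393)
X = -528 (X = 66*(-8) = -528)
X/s - 30170/31343 = -528/(-1/61) - 30170/31343 = -528*(-61) - 30170*1/31343 = 32208 - 30170/31343 = 1009465174/31343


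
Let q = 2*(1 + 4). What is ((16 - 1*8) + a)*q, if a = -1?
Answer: 70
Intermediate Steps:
q = 10 (q = 2*5 = 10)
((16 - 1*8) + a)*q = ((16 - 1*8) - 1)*10 = ((16 - 8) - 1)*10 = (8 - 1)*10 = 7*10 = 70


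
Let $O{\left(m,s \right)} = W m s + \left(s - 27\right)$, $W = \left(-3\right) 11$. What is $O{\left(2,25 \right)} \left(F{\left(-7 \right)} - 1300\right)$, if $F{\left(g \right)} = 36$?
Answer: $2088128$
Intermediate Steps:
$W = -33$
$O{\left(m,s \right)} = -27 + s - 33 m s$ ($O{\left(m,s \right)} = - 33 m s + \left(s - 27\right) = - 33 m s + \left(-27 + s\right) = -27 + s - 33 m s$)
$O{\left(2,25 \right)} \left(F{\left(-7 \right)} - 1300\right) = \left(-27 + 25 - 66 \cdot 25\right) \left(36 - 1300\right) = \left(-27 + 25 - 1650\right) \left(-1264\right) = \left(-1652\right) \left(-1264\right) = 2088128$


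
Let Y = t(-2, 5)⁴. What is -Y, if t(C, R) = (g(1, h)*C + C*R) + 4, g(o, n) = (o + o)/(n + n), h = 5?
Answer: -1048576/625 ≈ -1677.7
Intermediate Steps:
g(o, n) = o/n (g(o, n) = (2*o)/((2*n)) = (2*o)*(1/(2*n)) = o/n)
t(C, R) = 4 + C/5 + C*R (t(C, R) = ((1/5)*C + C*R) + 4 = ((1*(⅕))*C + C*R) + 4 = (C/5 + C*R) + 4 = 4 + C/5 + C*R)
Y = 1048576/625 (Y = (4 + (⅕)*(-2) - 2*5)⁴ = (4 - ⅖ - 10)⁴ = (-32/5)⁴ = 1048576/625 ≈ 1677.7)
-Y = -1*1048576/625 = -1048576/625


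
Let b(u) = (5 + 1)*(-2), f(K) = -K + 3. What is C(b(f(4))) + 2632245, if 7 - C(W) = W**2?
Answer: 2632108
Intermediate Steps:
f(K) = 3 - K
b(u) = -12 (b(u) = 6*(-2) = -12)
C(W) = 7 - W**2
C(b(f(4))) + 2632245 = (7 - 1*(-12)**2) + 2632245 = (7 - 1*144) + 2632245 = (7 - 144) + 2632245 = -137 + 2632245 = 2632108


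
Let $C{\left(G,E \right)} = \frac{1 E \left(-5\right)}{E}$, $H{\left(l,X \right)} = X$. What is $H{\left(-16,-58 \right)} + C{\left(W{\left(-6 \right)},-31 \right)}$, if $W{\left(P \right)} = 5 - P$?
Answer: $-63$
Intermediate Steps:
$C{\left(G,E \right)} = -5$ ($C{\left(G,E \right)} = \frac{E \left(-5\right)}{E} = \frac{\left(-5\right) E}{E} = -5$)
$H{\left(-16,-58 \right)} + C{\left(W{\left(-6 \right)},-31 \right)} = -58 - 5 = -63$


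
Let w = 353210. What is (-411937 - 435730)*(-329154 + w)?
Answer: -20391477352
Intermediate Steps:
(-411937 - 435730)*(-329154 + w) = (-411937 - 435730)*(-329154 + 353210) = -847667*24056 = -20391477352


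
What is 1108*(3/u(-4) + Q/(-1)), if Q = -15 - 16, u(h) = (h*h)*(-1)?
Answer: 136561/4 ≈ 34140.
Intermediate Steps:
u(h) = -h**2 (u(h) = h**2*(-1) = -h**2)
Q = -31
1108*(3/u(-4) + Q/(-1)) = 1108*(3/((-1*(-4)**2)) - 31/(-1)) = 1108*(3/((-1*16)) - 31*(-1)) = 1108*(3/(-16) + 31) = 1108*(3*(-1/16) + 31) = 1108*(-3/16 + 31) = 1108*(493/16) = 136561/4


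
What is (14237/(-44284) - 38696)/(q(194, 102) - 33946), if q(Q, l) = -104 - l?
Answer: 1713627901/1512387168 ≈ 1.1331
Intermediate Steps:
(14237/(-44284) - 38696)/(q(194, 102) - 33946) = (14237/(-44284) - 38696)/((-104 - 1*102) - 33946) = (14237*(-1/44284) - 38696)/((-104 - 102) - 33946) = (-14237/44284 - 38696)/(-206 - 33946) = -1713627901/44284/(-34152) = -1713627901/44284*(-1/34152) = 1713627901/1512387168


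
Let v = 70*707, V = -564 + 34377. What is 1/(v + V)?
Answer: 1/83303 ≈ 1.2004e-5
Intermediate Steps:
V = 33813
v = 49490
1/(v + V) = 1/(49490 + 33813) = 1/83303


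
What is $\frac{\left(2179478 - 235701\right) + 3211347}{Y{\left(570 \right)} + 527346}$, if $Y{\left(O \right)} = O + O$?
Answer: $\frac{2577562}{264243} \approx 9.7545$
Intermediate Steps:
$Y{\left(O \right)} = 2 O$
$\frac{\left(2179478 - 235701\right) + 3211347}{Y{\left(570 \right)} + 527346} = \frac{\left(2179478 - 235701\right) + 3211347}{2 \cdot 570 + 527346} = \frac{\left(2179478 - 235701\right) + 3211347}{1140 + 527346} = \frac{1943777 + 3211347}{528486} = 5155124 \cdot \frac{1}{528486} = \frac{2577562}{264243}$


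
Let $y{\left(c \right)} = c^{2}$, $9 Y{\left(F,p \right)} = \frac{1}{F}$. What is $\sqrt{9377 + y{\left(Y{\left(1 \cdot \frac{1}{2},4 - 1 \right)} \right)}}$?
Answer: $\frac{\sqrt{759541}}{9} \approx 96.835$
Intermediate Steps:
$Y{\left(F,p \right)} = \frac{1}{9 F}$
$\sqrt{9377 + y{\left(Y{\left(1 \cdot \frac{1}{2},4 - 1 \right)} \right)}} = \sqrt{9377 + \left(\frac{1}{9 \cdot 1 \cdot \frac{1}{2}}\right)^{2}} = \sqrt{9377 + \left(\frac{\frac{1}{\frac{1}{2}}}{9}\right)^{2}} = \sqrt{9377 + \left(\frac{1}{9} \cdot 2\right)^{2}} = \sqrt{9377 + \left(\frac{2}{9}\right)^{2}} = \sqrt{9377 + \frac{4}{81}} = \sqrt{\frac{759541}{81}} = \frac{\sqrt{759541}}{9}$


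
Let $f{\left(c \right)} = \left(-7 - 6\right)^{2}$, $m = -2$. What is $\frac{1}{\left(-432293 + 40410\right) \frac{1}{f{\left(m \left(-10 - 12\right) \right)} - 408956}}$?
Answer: $\frac{408787}{391883} \approx 1.0431$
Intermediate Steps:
$f{\left(c \right)} = 169$ ($f{\left(c \right)} = \left(-13\right)^{2} = 169$)
$\frac{1}{\left(-432293 + 40410\right) \frac{1}{f{\left(m \left(-10 - 12\right) \right)} - 408956}} = \frac{1}{\left(-432293 + 40410\right) \frac{1}{169 - 408956}} = \frac{1}{\left(-391883\right) \frac{1}{-408787}} = \frac{1}{\left(-391883\right) \left(- \frac{1}{408787}\right)} = \frac{1}{\frac{391883}{408787}} = \frac{408787}{391883}$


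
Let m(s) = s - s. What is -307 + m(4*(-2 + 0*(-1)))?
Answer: -307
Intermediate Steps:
m(s) = 0
-307 + m(4*(-2 + 0*(-1))) = -307 + 0 = -307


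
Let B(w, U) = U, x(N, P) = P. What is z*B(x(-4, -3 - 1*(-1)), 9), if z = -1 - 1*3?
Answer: -36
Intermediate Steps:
z = -4 (z = -1 - 3 = -4)
z*B(x(-4, -3 - 1*(-1)), 9) = -4*9 = -36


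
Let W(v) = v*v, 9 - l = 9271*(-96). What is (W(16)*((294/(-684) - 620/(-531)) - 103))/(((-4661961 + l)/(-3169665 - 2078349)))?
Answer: -14438664992344/396406899 ≈ -36424.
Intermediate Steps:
l = 890025 (l = 9 - 9271*(-96) = 9 - 1*(-890016) = 9 + 890016 = 890025)
W(v) = v²
(W(16)*((294/(-684) - 620/(-531)) - 103))/(((-4661961 + l)/(-3169665 - 2078349))) = (16²*((294/(-684) - 620/(-531)) - 103))/(((-4661961 + 890025)/(-3169665 - 2078349))) = (256*((294*(-1/684) - 620*(-1/531)) - 103))/((-3771936/(-5248014))) = (256*((-49/114 + 620/531) - 103))/((-3771936*(-1/5248014))) = (256*(14887/20178 - 103))/(628656/874669) = (256*(-2063447/20178))*(874669/628656) = -264121216/10089*874669/628656 = -14438664992344/396406899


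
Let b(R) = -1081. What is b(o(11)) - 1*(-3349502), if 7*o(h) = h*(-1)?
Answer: 3348421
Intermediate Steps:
o(h) = -h/7 (o(h) = (h*(-1))/7 = (-h)/7 = -h/7)
b(o(11)) - 1*(-3349502) = -1081 - 1*(-3349502) = -1081 + 3349502 = 3348421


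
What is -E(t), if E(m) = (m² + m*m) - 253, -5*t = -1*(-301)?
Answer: -174877/25 ≈ -6995.1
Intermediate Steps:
t = -301/5 (t = -(-1)*(-301)/5 = -⅕*301 = -301/5 ≈ -60.200)
E(m) = -253 + 2*m² (E(m) = (m² + m²) - 253 = 2*m² - 253 = -253 + 2*m²)
-E(t) = -(-253 + 2*(-301/5)²) = -(-253 + 2*(90601/25)) = -(-253 + 181202/25) = -1*174877/25 = -174877/25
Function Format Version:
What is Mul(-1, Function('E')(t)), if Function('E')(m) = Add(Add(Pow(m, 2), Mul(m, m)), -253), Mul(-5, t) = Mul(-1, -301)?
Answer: Rational(-174877, 25) ≈ -6995.1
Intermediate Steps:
t = Rational(-301, 5) (t = Mul(Rational(-1, 5), Mul(-1, -301)) = Mul(Rational(-1, 5), 301) = Rational(-301, 5) ≈ -60.200)
Function('E')(m) = Add(-253, Mul(2, Pow(m, 2))) (Function('E')(m) = Add(Add(Pow(m, 2), Pow(m, 2)), -253) = Add(Mul(2, Pow(m, 2)), -253) = Add(-253, Mul(2, Pow(m, 2))))
Mul(-1, Function('E')(t)) = Mul(-1, Add(-253, Mul(2, Pow(Rational(-301, 5), 2)))) = Mul(-1, Add(-253, Mul(2, Rational(90601, 25)))) = Mul(-1, Add(-253, Rational(181202, 25))) = Mul(-1, Rational(174877, 25)) = Rational(-174877, 25)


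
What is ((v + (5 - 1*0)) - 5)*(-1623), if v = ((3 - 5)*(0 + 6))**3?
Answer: 2804544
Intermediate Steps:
v = -1728 (v = (-2*6)**3 = (-12)**3 = -1728)
((v + (5 - 1*0)) - 5)*(-1623) = ((-1728 + (5 - 1*0)) - 5)*(-1623) = ((-1728 + (5 + 0)) - 5)*(-1623) = ((-1728 + 5) - 5)*(-1623) = (-1723 - 5)*(-1623) = -1728*(-1623) = 2804544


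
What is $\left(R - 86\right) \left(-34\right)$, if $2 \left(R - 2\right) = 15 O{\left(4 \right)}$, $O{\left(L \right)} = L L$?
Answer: $-1224$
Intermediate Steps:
$O{\left(L \right)} = L^{2}$
$R = 122$ ($R = 2 + \frac{15 \cdot 4^{2}}{2} = 2 + \frac{15 \cdot 16}{2} = 2 + \frac{1}{2} \cdot 240 = 2 + 120 = 122$)
$\left(R - 86\right) \left(-34\right) = \left(122 - 86\right) \left(-34\right) = 36 \left(-34\right) = -1224$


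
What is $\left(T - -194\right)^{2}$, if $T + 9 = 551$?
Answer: $541696$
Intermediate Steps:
$T = 542$ ($T = -9 + 551 = 542$)
$\left(T - -194\right)^{2} = \left(542 - -194\right)^{2} = \left(542 + \left(-388 + 582\right)\right)^{2} = \left(542 + 194\right)^{2} = 736^{2} = 541696$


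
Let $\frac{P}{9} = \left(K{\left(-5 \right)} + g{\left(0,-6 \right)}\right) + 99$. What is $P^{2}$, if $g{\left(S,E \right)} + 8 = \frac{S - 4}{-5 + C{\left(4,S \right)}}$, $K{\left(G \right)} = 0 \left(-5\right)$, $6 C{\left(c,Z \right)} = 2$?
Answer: $\frac{33489369}{49} \approx 6.8346 \cdot 10^{5}$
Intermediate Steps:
$C{\left(c,Z \right)} = \frac{1}{3}$ ($C{\left(c,Z \right)} = \frac{1}{6} \cdot 2 = \frac{1}{3}$)
$K{\left(G \right)} = 0$
$g{\left(S,E \right)} = - \frac{50}{7} - \frac{3 S}{14}$ ($g{\left(S,E \right)} = -8 + \frac{S - 4}{-5 + \frac{1}{3}} = -8 + \frac{-4 + S}{- \frac{14}{3}} = -8 + \left(-4 + S\right) \left(- \frac{3}{14}\right) = -8 - \left(- \frac{6}{7} + \frac{3 S}{14}\right) = - \frac{50}{7} - \frac{3 S}{14}$)
$P = \frac{5787}{7}$ ($P = 9 \left(\left(0 - \frac{50}{7}\right) + 99\right) = 9 \left(- \frac{50}{7} + 99\right) = 9 \cdot \frac{643}{7} = \frac{5787}{7} \approx 826.71$)
$P^{2} = \left(\frac{5787}{7}\right)^{2} = \frac{33489369}{49}$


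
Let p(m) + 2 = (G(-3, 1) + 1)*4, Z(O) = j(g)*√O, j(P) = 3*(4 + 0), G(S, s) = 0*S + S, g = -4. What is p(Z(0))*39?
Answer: -390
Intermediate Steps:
G(S, s) = S (G(S, s) = 0 + S = S)
j(P) = 12 (j(P) = 3*4 = 12)
Z(O) = 12*√O
p(m) = -10 (p(m) = -2 + (-3 + 1)*4 = -2 - 2*4 = -2 - 8 = -10)
p(Z(0))*39 = -10*39 = -390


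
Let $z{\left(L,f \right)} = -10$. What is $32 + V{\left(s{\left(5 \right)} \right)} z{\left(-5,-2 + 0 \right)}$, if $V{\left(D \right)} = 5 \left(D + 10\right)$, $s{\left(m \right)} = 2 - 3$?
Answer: $-418$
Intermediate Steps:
$s{\left(m \right)} = -1$ ($s{\left(m \right)} = 2 - 3 = -1$)
$V{\left(D \right)} = 50 + 5 D$ ($V{\left(D \right)} = 5 \left(10 + D\right) = 50 + 5 D$)
$32 + V{\left(s{\left(5 \right)} \right)} z{\left(-5,-2 + 0 \right)} = 32 + \left(50 + 5 \left(-1\right)\right) \left(-10\right) = 32 + \left(50 - 5\right) \left(-10\right) = 32 + 45 \left(-10\right) = 32 - 450 = -418$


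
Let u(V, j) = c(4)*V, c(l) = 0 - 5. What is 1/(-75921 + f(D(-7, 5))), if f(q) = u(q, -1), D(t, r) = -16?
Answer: -1/75841 ≈ -1.3185e-5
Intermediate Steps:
c(l) = -5
u(V, j) = -5*V
f(q) = -5*q
1/(-75921 + f(D(-7, 5))) = 1/(-75921 - 5*(-16)) = 1/(-75921 + 80) = 1/(-75841) = -1/75841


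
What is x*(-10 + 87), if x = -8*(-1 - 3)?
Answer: 2464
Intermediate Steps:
x = 32 (x = -8*(-4) = 32)
x*(-10 + 87) = 32*(-10 + 87) = 32*77 = 2464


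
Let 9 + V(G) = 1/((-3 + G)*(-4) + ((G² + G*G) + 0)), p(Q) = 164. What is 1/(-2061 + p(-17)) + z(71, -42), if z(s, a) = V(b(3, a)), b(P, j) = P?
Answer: -305435/34146 ≈ -8.9450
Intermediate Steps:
V(G) = -9 + 1/(12 - 4*G + 2*G²) (V(G) = -9 + 1/((-3 + G)*(-4) + ((G² + G*G) + 0)) = -9 + 1/((12 - 4*G) + ((G² + G²) + 0)) = -9 + 1/((12 - 4*G) + (2*G² + 0)) = -9 + 1/((12 - 4*G) + 2*G²) = -9 + 1/(12 - 4*G + 2*G²))
z(s, a) = -161/18 (z(s, a) = (-107 - 18*3² + 36*3)/(2*(6 + 3² - 2*3)) = (-107 - 18*9 + 108)/(2*(6 + 9 - 6)) = (½)*(-107 - 162 + 108)/9 = (½)*(⅑)*(-161) = -161/18)
1/(-2061 + p(-17)) + z(71, -42) = 1/(-2061 + 164) - 161/18 = 1/(-1897) - 161/18 = -1/1897 - 161/18 = -305435/34146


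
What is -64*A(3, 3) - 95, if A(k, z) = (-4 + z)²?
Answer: -159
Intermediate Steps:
-64*A(3, 3) - 95 = -64*(-4 + 3)² - 95 = -64*(-1)² - 95 = -64*1 - 95 = -64 - 95 = -159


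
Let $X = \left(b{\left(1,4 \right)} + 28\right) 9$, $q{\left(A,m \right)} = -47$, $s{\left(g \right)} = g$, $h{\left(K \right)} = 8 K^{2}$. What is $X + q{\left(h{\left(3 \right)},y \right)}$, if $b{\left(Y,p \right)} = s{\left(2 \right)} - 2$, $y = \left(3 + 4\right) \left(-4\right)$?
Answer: $205$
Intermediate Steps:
$y = -28$ ($y = 7 \left(-4\right) = -28$)
$b{\left(Y,p \right)} = 0$ ($b{\left(Y,p \right)} = 2 - 2 = 0$)
$X = 252$ ($X = \left(0 + 28\right) 9 = 28 \cdot 9 = 252$)
$X + q{\left(h{\left(3 \right)},y \right)} = 252 - 47 = 205$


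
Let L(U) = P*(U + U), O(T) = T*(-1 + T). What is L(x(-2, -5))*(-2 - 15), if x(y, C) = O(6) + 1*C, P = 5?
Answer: -4250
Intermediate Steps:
x(y, C) = 30 + C (x(y, C) = 6*(-1 + 6) + 1*C = 6*5 + C = 30 + C)
L(U) = 10*U (L(U) = 5*(U + U) = 5*(2*U) = 10*U)
L(x(-2, -5))*(-2 - 15) = (10*(30 - 5))*(-2 - 15) = (10*25)*(-17) = 250*(-17) = -4250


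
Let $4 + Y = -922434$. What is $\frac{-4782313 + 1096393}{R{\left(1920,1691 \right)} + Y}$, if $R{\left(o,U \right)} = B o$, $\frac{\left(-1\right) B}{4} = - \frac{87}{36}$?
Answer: $\frac{1842960}{451939} \approx 4.0779$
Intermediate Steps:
$Y = -922438$ ($Y = -4 - 922434 = -922438$)
$B = \frac{29}{3}$ ($B = - 4 \left(- \frac{87}{36}\right) = - 4 \left(\left(-87\right) \frac{1}{36}\right) = \left(-4\right) \left(- \frac{29}{12}\right) = \frac{29}{3} \approx 9.6667$)
$R{\left(o,U \right)} = \frac{29 o}{3}$
$\frac{-4782313 + 1096393}{R{\left(1920,1691 \right)} + Y} = \frac{-4782313 + 1096393}{\frac{29}{3} \cdot 1920 - 922438} = - \frac{3685920}{18560 - 922438} = - \frac{3685920}{-903878} = \left(-3685920\right) \left(- \frac{1}{903878}\right) = \frac{1842960}{451939}$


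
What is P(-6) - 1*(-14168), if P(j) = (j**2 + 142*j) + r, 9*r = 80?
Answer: 120248/9 ≈ 13361.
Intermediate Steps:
r = 80/9 (r = (1/9)*80 = 80/9 ≈ 8.8889)
P(j) = 80/9 + j**2 + 142*j (P(j) = (j**2 + 142*j) + 80/9 = 80/9 + j**2 + 142*j)
P(-6) - 1*(-14168) = (80/9 + (-6)**2 + 142*(-6)) - 1*(-14168) = (80/9 + 36 - 852) + 14168 = -7264/9 + 14168 = 120248/9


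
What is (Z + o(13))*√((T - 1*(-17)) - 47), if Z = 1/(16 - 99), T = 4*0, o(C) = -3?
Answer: -250*I*√30/83 ≈ -16.498*I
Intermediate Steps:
T = 0
Z = -1/83 (Z = 1/(-83) = -1/83 ≈ -0.012048)
(Z + o(13))*√((T - 1*(-17)) - 47) = (-1/83 - 3)*√((0 - 1*(-17)) - 47) = -250*√((0 + 17) - 47)/83 = -250*√(17 - 47)/83 = -250*I*√30/83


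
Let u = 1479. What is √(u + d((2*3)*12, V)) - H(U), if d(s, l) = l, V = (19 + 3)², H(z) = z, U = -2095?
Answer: 2095 + √1963 ≈ 2139.3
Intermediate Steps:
V = 484 (V = 22² = 484)
√(u + d((2*3)*12, V)) - H(U) = √(1479 + 484) - 1*(-2095) = √1963 + 2095 = 2095 + √1963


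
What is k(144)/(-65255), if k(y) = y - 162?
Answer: 18/65255 ≈ 0.00027584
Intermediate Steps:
k(y) = -162 + y
k(144)/(-65255) = (-162 + 144)/(-65255) = -18*(-1/65255) = 18/65255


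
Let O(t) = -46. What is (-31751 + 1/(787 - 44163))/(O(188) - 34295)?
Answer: 1377231377/1489575216 ≈ 0.92458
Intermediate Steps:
(-31751 + 1/(787 - 44163))/(O(188) - 34295) = (-31751 + 1/(787 - 44163))/(-46 - 34295) = (-31751 + 1/(-43376))/(-34341) = (-31751 - 1/43376)*(-1/34341) = -1377231377/43376*(-1/34341) = 1377231377/1489575216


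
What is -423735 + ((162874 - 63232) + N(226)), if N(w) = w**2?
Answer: -273017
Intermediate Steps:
-423735 + ((162874 - 63232) + N(226)) = -423735 + ((162874 - 63232) + 226**2) = -423735 + (99642 + 51076) = -423735 + 150718 = -273017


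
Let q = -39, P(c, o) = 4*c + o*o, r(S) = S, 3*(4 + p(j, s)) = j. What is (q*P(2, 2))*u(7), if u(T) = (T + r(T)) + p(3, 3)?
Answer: -5148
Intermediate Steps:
p(j, s) = -4 + j/3
P(c, o) = o**2 + 4*c (P(c, o) = 4*c + o**2 = o**2 + 4*c)
u(T) = -3 + 2*T (u(T) = (T + T) + (-4 + (1/3)*3) = 2*T + (-4 + 1) = 2*T - 3 = -3 + 2*T)
(q*P(2, 2))*u(7) = (-39*(2**2 + 4*2))*(-3 + 2*7) = (-39*(4 + 8))*(-3 + 14) = -39*12*11 = -468*11 = -5148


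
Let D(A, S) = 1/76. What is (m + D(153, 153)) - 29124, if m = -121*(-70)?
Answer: -1569703/76 ≈ -20654.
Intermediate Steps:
m = 8470
D(A, S) = 1/76
(m + D(153, 153)) - 29124 = (8470 + 1/76) - 29124 = 643721/76 - 29124 = -1569703/76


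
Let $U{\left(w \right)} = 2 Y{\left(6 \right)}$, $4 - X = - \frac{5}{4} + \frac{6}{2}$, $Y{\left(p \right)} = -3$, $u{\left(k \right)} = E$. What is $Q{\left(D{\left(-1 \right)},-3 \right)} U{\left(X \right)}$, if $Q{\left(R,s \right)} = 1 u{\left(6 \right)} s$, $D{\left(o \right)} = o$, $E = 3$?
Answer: $54$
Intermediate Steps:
$u{\left(k \right)} = 3$
$Q{\left(R,s \right)} = 3 s$ ($Q{\left(R,s \right)} = 1 \cdot 3 s = 3 s$)
$X = \frac{9}{4}$ ($X = 4 - \left(- \frac{5}{4} + \frac{6}{2}\right) = 4 - \left(\left(-5\right) \frac{1}{4} + 6 \cdot \frac{1}{2}\right) = 4 - \left(- \frac{5}{4} + 3\right) = 4 - \frac{7}{4} = \frac{9}{4} \approx 2.25$)
$U{\left(w \right)} = -6$ ($U{\left(w \right)} = 2 \left(-3\right) = -6$)
$Q{\left(D{\left(-1 \right)},-3 \right)} U{\left(X \right)} = 3 \left(-3\right) \left(-6\right) = \left(-9\right) \left(-6\right) = 54$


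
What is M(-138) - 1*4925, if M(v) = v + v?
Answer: -5201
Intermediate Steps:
M(v) = 2*v
M(-138) - 1*4925 = 2*(-138) - 1*4925 = -276 - 4925 = -5201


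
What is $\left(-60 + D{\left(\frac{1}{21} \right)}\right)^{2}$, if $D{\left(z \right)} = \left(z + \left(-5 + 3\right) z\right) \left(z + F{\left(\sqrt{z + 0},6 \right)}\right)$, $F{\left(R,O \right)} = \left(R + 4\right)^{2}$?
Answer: $\frac{718134148}{194481} + \frac{428768 \sqrt{21}}{194481} \approx 3702.7$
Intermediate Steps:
$F{\left(R,O \right)} = \left(4 + R\right)^{2}$
$D{\left(z \right)} = - z \left(z + \left(4 + \sqrt{z}\right)^{2}\right)$ ($D{\left(z \right)} = \left(z + \left(-5 + 3\right) z\right) \left(z + \left(4 + \sqrt{z + 0}\right)^{2}\right) = \left(z - 2 z\right) \left(z + \left(4 + \sqrt{z}\right)^{2}\right) = - z \left(z + \left(4 + \sqrt{z}\right)^{2}\right)$)
$\left(-60 + D{\left(\frac{1}{21} \right)}\right)^{2} = \left(-60 - \frac{\frac{1}{21} + \left(4 + \sqrt{\frac{1}{21}}\right)^{2}}{21}\right)^{2} = \left(-60 - \frac{\frac{1}{21} + \left(4 + \frac{\sqrt{21}}{21}\right)^{2}}{21}\right)^{2} = \left(-60 - \left(\frac{1}{441} + \frac{\left(4 + \frac{\sqrt{21}}{21}\right)^{2}}{21}\right)\right)^{2} = \left(- \frac{26461}{441} - \frac{\left(4 + \frac{\sqrt{21}}{21}\right)^{2}}{21}\right)^{2}$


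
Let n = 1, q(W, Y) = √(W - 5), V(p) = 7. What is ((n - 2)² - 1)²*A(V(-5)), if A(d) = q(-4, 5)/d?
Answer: 0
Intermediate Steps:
q(W, Y) = √(-5 + W)
A(d) = 3*I/d (A(d) = √(-5 - 4)/d = √(-9)/d = (3*I)/d = 3*I/d)
((n - 2)² - 1)²*A(V(-5)) = ((1 - 2)² - 1)²*(3*I/7) = ((-1)² - 1)²*(3*I*(⅐)) = (1 - 1)²*(3*I/7) = 0²*(3*I/7) = 0*(3*I/7) = 0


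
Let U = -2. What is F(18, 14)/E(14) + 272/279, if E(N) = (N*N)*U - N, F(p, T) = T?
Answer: 7609/8091 ≈ 0.94043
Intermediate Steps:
E(N) = -N - 2*N**2 (E(N) = (N*N)*(-2) - N = N**2*(-2) - N = -2*N**2 - N = -N - 2*N**2)
F(18, 14)/E(14) + 272/279 = 14/((14*(-1 - 2*14))) + 272/279 = 14/((14*(-1 - 28))) + 272*(1/279) = 14/((14*(-29))) + 272/279 = 14/(-406) + 272/279 = 14*(-1/406) + 272/279 = -1/29 + 272/279 = 7609/8091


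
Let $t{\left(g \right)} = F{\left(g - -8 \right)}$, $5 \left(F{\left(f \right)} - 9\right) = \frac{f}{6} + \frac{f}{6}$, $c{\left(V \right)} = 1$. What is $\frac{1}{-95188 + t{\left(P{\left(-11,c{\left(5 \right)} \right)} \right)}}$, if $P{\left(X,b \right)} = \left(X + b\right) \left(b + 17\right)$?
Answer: $- \frac{15}{1427857} \approx -1.0505 \cdot 10^{-5}$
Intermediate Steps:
$P{\left(X,b \right)} = \left(17 + b\right) \left(X + b\right)$ ($P{\left(X,b \right)} = \left(X + b\right) \left(17 + b\right) = \left(17 + b\right) \left(X + b\right)$)
$F{\left(f \right)} = 9 + \frac{f}{15}$ ($F{\left(f \right)} = 9 + \frac{\frac{f}{6} + \frac{f}{6}}{5} = 9 + \frac{\frac{1}{3} f}{5} = 9 + \frac{f}{15}$)
$t{\left(g \right)} = \frac{143}{15} + \frac{g}{15}$ ($t{\left(g \right)} = 9 + \frac{g - -8}{15} = 9 + \frac{g + 8}{15} = 9 + \frac{8 + g}{15} = 9 + \left(\frac{8}{15} + \frac{g}{15}\right) = \frac{143}{15} + \frac{g}{15}$)
$\frac{1}{-95188 + t{\left(P{\left(-11,c{\left(5 \right)} \right)} \right)}} = \frac{1}{-95188 + \left(\frac{143}{15} + \frac{1^{2} + 17 \left(-11\right) + 17 \cdot 1 - 11}{15}\right)} = \frac{1}{-95188 + \left(\frac{143}{15} + \frac{1 - 187 + 17 - 11}{15}\right)} = \frac{1}{-95188 + \left(\frac{143}{15} + \frac{1}{15} \left(-180\right)\right)} = \frac{1}{-95188 + \left(\frac{143}{15} - 12\right)} = \frac{1}{-95188 - \frac{37}{15}} = \frac{1}{- \frac{1427857}{15}} = - \frac{15}{1427857}$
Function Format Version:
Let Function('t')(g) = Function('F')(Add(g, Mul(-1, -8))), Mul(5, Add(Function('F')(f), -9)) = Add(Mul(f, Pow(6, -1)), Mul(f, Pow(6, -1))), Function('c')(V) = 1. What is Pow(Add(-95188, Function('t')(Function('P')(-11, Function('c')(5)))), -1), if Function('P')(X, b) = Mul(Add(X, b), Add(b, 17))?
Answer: Rational(-15, 1427857) ≈ -1.0505e-5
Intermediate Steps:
Function('P')(X, b) = Mul(Add(17, b), Add(X, b)) (Function('P')(X, b) = Mul(Add(X, b), Add(17, b)) = Mul(Add(17, b), Add(X, b)))
Function('F')(f) = Add(9, Mul(Rational(1, 15), f)) (Function('F')(f) = Add(9, Mul(Rational(1, 5), Add(Mul(f, Pow(6, -1)), Mul(f, Pow(6, -1))))) = Add(9, Mul(Rational(1, 5), Add(Mul(f, Rational(1, 6)), Mul(f, Rational(1, 6))))) = Add(9, Mul(Rational(1, 5), Add(Mul(Rational(1, 6), f), Mul(Rational(1, 6), f)))) = Add(9, Mul(Rational(1, 5), Mul(Rational(1, 3), f))) = Add(9, Mul(Rational(1, 15), f)))
Function('t')(g) = Add(Rational(143, 15), Mul(Rational(1, 15), g)) (Function('t')(g) = Add(9, Mul(Rational(1, 15), Add(g, Mul(-1, -8)))) = Add(9, Mul(Rational(1, 15), Add(g, 8))) = Add(9, Mul(Rational(1, 15), Add(8, g))) = Add(9, Add(Rational(8, 15), Mul(Rational(1, 15), g))) = Add(Rational(143, 15), Mul(Rational(1, 15), g)))
Pow(Add(-95188, Function('t')(Function('P')(-11, Function('c')(5)))), -1) = Pow(Add(-95188, Add(Rational(143, 15), Mul(Rational(1, 15), Add(Pow(1, 2), Mul(17, -11), Mul(17, 1), Mul(-11, 1))))), -1) = Pow(Add(-95188, Add(Rational(143, 15), Mul(Rational(1, 15), Add(1, -187, 17, -11)))), -1) = Pow(Add(-95188, Add(Rational(143, 15), Mul(Rational(1, 15), -180))), -1) = Pow(Add(-95188, Add(Rational(143, 15), -12)), -1) = Pow(Add(-95188, Rational(-37, 15)), -1) = Pow(Rational(-1427857, 15), -1) = Rational(-15, 1427857)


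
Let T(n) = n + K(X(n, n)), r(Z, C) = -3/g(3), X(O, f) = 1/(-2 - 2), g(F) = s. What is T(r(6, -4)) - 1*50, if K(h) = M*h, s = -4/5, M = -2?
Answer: -183/4 ≈ -45.750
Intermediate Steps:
s = -⅘ (s = -4*⅕ = -⅘ ≈ -0.80000)
g(F) = -⅘
X(O, f) = -¼ (X(O, f) = 1/(-4) = -¼)
K(h) = -2*h
r(Z, C) = 15/4 (r(Z, C) = -3/(-⅘) = -3*(-5/4) = 15/4)
T(n) = ½ + n (T(n) = n - 2*(-¼) = n + ½ = ½ + n)
T(r(6, -4)) - 1*50 = (½ + 15/4) - 1*50 = 17/4 - 50 = -183/4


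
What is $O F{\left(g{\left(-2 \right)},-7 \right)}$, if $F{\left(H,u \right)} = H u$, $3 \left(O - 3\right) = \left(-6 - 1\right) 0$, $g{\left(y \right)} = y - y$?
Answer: $0$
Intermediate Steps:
$g{\left(y \right)} = 0$
$O = 3$ ($O = 3 + \frac{\left(-6 - 1\right) 0}{3} = 3 + \frac{\left(-7\right) 0}{3} = 3 + \frac{1}{3} \cdot 0 = 3 + 0 = 3$)
$O F{\left(g{\left(-2 \right)},-7 \right)} = 3 \cdot 0 \left(-7\right) = 3 \cdot 0 = 0$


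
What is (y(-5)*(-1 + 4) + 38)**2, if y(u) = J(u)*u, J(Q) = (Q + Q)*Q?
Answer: 506944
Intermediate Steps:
J(Q) = 2*Q**2 (J(Q) = (2*Q)*Q = 2*Q**2)
y(u) = 2*u**3 (y(u) = (2*u**2)*u = 2*u**3)
(y(-5)*(-1 + 4) + 38)**2 = ((2*(-5)**3)*(-1 + 4) + 38)**2 = ((2*(-125))*3 + 38)**2 = (-250*3 + 38)**2 = (-750 + 38)**2 = (-712)**2 = 506944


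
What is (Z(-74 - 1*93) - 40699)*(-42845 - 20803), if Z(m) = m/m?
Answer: 2590346304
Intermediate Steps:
Z(m) = 1
(Z(-74 - 1*93) - 40699)*(-42845 - 20803) = (1 - 40699)*(-42845 - 20803) = -40698*(-63648) = 2590346304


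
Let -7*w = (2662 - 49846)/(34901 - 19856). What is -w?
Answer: -15728/35105 ≈ -0.44803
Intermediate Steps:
w = 15728/35105 (w = -(2662 - 49846)/(7*(34901 - 19856)) = -(-47184)/(7*15045) = -1/7*(-15728/5015) = 15728/35105 ≈ 0.44803)
-w = -1*15728/35105 = -15728/35105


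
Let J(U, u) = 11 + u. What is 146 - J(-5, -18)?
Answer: 153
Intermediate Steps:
146 - J(-5, -18) = 146 - (11 - 18) = 146 - 1*(-7) = 146 + 7 = 153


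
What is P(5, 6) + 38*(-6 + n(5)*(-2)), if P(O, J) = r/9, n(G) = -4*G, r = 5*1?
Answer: 11633/9 ≈ 1292.6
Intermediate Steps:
r = 5
P(O, J) = 5/9
P(5, 6) + 38*(-6 + n(5)*(-2)) = 5/9 + 38*(-6 - 4*5*(-2)) = 5/9 + 38*(-6 - 20*(-2)) = 5/9 + 38*(-6 + 40) = 5/9 + 38*34 = 5/9 + 1292 = 11633/9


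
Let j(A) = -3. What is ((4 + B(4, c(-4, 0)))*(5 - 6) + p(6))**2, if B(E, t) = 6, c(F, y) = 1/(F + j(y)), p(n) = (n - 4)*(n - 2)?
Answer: 4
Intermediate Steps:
p(n) = (-4 + n)*(-2 + n)
c(F, y) = 1/(-3 + F) (c(F, y) = 1/(F - 3) = 1/(-3 + F))
((4 + B(4, c(-4, 0)))*(5 - 6) + p(6))**2 = ((4 + 6)*(5 - 6) + (8 + 6**2 - 6*6))**2 = (10*(-1) + (8 + 36 - 36))**2 = (-10 + 8)**2 = (-2)**2 = 4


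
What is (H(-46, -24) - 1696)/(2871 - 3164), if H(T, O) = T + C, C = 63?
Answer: 1679/293 ≈ 5.7304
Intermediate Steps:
H(T, O) = 63 + T (H(T, O) = T + 63 = 63 + T)
(H(-46, -24) - 1696)/(2871 - 3164) = ((63 - 46) - 1696)/(2871 - 3164) = (17 - 1696)/(-293) = -1679*(-1/293) = 1679/293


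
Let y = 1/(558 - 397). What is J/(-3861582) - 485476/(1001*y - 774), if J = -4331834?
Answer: 21597359833171/34095838269 ≈ 633.43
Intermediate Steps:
y = 1/161 ≈ 0.0062112
J/(-3861582) - 485476/(1001*y - 774) = -4331834/(-3861582) - 485476/(1001*(1/161) - 774) = -4331834*(-1/3861582) - 485476/(143/23 - 774) = 2165917/1930791 - 485476/(-17659/23) = 2165917/1930791 - 485476*(-23/17659) = 2165917/1930791 + 11165948/17659 = 21597359833171/34095838269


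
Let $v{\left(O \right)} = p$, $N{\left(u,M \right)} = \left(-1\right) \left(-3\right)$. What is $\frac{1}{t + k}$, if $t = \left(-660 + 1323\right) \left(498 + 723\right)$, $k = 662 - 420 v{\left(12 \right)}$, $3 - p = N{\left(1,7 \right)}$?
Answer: $\frac{1}{810185} \approx 1.2343 \cdot 10^{-6}$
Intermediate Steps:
$N{\left(u,M \right)} = 3$
$p = 0$ ($p = 3 - 3 = 0$)
$v{\left(O \right)} = 0$
$k = 662$ ($k = 662 - 0 = 662 + 0 = 662$)
$t = 809523$ ($t = 663 \cdot 1221 = 809523$)
$\frac{1}{t + k} = \frac{1}{809523 + 662} = \frac{1}{810185}$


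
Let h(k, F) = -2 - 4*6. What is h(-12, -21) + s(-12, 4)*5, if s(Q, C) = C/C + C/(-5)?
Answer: -25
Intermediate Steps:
h(k, F) = -26 (h(k, F) = -2 - 24 = -26)
s(Q, C) = 1 - C/5 (s(Q, C) = 1 + C*(-⅕) = 1 - C/5)
h(-12, -21) + s(-12, 4)*5 = -26 + (1 - ⅕*4)*5 = -26 + (1 - ⅘)*5 = -26 + (⅕)*5 = -26 + 1 = -25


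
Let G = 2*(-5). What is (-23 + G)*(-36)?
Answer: 1188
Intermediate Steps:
G = -10
(-23 + G)*(-36) = (-23 - 10)*(-36) = -33*(-36) = 1188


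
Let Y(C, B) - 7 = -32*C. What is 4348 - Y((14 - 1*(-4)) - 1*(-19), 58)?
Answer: 5525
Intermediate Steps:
Y(C, B) = 7 - 32*C
4348 - Y((14 - 1*(-4)) - 1*(-19), 58) = 4348 - (7 - 32*((14 - 1*(-4)) - 1*(-19))) = 4348 - (7 - 32*((14 + 4) + 19)) = 4348 - (7 - 32*(18 + 19)) = 4348 - (7 - 32*37) = 4348 - (7 - 1184) = 4348 - 1*(-1177) = 4348 + 1177 = 5525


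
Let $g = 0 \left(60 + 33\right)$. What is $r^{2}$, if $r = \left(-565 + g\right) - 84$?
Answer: $421201$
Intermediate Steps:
$g = 0$ ($g = 0 \cdot 93 = 0$)
$r = -649$ ($r = \left(-565 + 0\right) - 84 = -565 - 84 = -649$)
$r^{2} = \left(-649\right)^{2} = 421201$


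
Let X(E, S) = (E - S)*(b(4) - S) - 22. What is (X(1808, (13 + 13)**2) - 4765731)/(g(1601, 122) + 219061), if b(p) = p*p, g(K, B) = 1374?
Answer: -5512873/220435 ≈ -25.009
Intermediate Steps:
b(p) = p**2
X(E, S) = -22 + (16 - S)*(E - S) (X(E, S) = (E - S)*(4**2 - S) - 22 = (E - S)*(16 - S) - 22 = (16 - S)*(E - S) - 22 = -22 + (16 - S)*(E - S))
(X(1808, (13 + 13)**2) - 4765731)/(g(1601, 122) + 219061) = ((-22 + ((13 + 13)**2)**2 - 16*(13 + 13)**2 + 16*1808 - 1*1808*(13 + 13)**2) - 4765731)/(1374 + 219061) = ((-22 + (26**2)**2 - 16*26**2 + 28928 - 1*1808*26**2) - 4765731)/220435 = ((-22 + 676**2 - 16*676 + 28928 - 1*1808*676) - 4765731)*(1/220435) = ((-22 + 456976 - 10816 + 28928 - 1222208) - 4765731)*(1/220435) = (-747142 - 4765731)*(1/220435) = -5512873*1/220435 = -5512873/220435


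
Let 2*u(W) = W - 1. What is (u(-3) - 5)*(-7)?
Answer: 49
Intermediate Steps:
u(W) = -1/2 + W/2 (u(W) = (W - 1)/2 = (-1 + W)/2 = -1/2 + W/2)
(u(-3) - 5)*(-7) = ((-1/2 + (1/2)*(-3)) - 5)*(-7) = ((-1/2 - 3/2) - 5)*(-7) = (-2 - 5)*(-7) = -7*(-7) = 49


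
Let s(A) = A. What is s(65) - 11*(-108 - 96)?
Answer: 2309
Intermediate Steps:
s(65) - 11*(-108 - 96) = 65 - 11*(-108 - 96) = 65 - 11*(-204) = 65 - 1*(-2244) = 65 + 2244 = 2309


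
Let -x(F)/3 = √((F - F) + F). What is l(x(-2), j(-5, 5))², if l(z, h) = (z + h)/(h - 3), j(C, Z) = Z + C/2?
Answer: (5 - 6*I*√2)² ≈ -47.0 - 84.853*I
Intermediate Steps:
j(C, Z) = Z + C/2 (j(C, Z) = Z + C*(½) = Z + C/2)
x(F) = -3*√F (x(F) = -3*√((F - F) + F) = -3*√(0 + F) = -3*√F)
l(z, h) = (h + z)/(-3 + h)
l(x(-2), j(-5, 5))² = (((5 + (½)*(-5)) - 3*I*√2)/(-3 + (5 + (½)*(-5))))² = (((5 - 5/2) - 3*I*√2)/(-3 + (5 - 5/2)))² = ((5/2 - 3*I*√2)/(-3 + 5/2))² = ((5/2 - 3*I*√2)/(-½))² = (-2*(5/2 - 3*I*√2))² = (-5 + 6*I*√2)²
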